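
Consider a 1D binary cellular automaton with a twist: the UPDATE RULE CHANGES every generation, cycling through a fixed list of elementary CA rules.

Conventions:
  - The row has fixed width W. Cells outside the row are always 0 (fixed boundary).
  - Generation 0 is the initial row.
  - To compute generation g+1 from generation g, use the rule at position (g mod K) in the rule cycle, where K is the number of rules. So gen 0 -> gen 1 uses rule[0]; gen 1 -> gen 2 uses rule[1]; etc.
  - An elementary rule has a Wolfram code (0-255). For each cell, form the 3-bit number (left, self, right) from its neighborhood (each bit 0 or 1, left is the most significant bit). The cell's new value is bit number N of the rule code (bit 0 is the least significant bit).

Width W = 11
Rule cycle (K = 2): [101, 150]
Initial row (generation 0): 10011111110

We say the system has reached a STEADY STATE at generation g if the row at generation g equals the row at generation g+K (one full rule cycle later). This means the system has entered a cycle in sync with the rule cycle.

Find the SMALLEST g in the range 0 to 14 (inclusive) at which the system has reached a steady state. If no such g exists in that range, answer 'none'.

Gen 0: 10011111110
Gen 1 (rule 101): 10000000010
Gen 2 (rule 150): 11000000111
Gen 3 (rule 101): 01011110001
Gen 4 (rule 150): 11001101011
Gen 5 (rule 101): 01000111101
Gen 6 (rule 150): 11101011001
Gen 7 (rule 101): 00111101001
Gen 8 (rule 150): 01011001111
Gen 9 (rule 101): 01101000001
Gen 10 (rule 150): 10001100011
Gen 11 (rule 101): 10100101001
Gen 12 (rule 150): 10111101111
Gen 13 (rule 101): 11000110001
Gen 14 (rule 150): 00101001011
Gen 15 (rule 101): 10111001101
Gen 16 (rule 150): 10010110001

Answer: none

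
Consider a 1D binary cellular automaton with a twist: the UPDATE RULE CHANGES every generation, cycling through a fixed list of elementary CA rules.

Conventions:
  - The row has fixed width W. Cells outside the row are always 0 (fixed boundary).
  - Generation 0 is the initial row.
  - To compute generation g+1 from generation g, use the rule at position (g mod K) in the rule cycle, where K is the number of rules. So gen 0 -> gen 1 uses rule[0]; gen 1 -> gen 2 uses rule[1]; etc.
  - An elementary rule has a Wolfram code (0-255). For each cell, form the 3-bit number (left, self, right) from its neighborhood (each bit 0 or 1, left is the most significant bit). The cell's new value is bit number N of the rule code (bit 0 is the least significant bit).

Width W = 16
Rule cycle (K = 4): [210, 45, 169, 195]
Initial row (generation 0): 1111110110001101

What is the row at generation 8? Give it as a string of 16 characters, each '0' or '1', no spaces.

Gen 0: 1111110110001101
Gen 1 (rule 210): 0111110011010100
Gen 2 (rule 45): 0100000010111101
Gen 3 (rule 169): 0001111001111010
Gen 4 (rule 195): 1110111010111000
Gen 5 (rule 210): 0110011000011100
Gen 6 (rule 45): 0100010011010001
Gen 7 (rule 169): 0001000010100100
Gen 8 (rule 195): 1110011100001001

Answer: 1110011100001001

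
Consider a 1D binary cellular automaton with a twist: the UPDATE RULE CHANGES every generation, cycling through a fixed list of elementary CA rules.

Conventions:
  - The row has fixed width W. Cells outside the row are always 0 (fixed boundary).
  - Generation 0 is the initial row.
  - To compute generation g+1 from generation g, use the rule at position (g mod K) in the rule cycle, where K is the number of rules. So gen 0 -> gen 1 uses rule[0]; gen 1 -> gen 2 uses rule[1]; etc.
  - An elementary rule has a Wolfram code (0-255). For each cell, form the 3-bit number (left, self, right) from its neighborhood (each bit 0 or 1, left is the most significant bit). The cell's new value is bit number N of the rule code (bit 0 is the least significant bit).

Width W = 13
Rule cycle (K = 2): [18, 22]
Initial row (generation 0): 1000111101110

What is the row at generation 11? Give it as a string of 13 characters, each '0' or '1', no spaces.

Gen 0: 1000111101110
Gen 1 (rule 18): 0101000000001
Gen 2 (rule 22): 1101100000011
Gen 3 (rule 18): 0000010000100
Gen 4 (rule 22): 0000111001110
Gen 5 (rule 18): 0001000110001
Gen 6 (rule 22): 0011101001011
Gen 7 (rule 18): 0100000110000
Gen 8 (rule 22): 1110001001000
Gen 9 (rule 18): 0001010110100
Gen 10 (rule 22): 0011010000110
Gen 11 (rule 18): 0100001001001

Answer: 0100001001001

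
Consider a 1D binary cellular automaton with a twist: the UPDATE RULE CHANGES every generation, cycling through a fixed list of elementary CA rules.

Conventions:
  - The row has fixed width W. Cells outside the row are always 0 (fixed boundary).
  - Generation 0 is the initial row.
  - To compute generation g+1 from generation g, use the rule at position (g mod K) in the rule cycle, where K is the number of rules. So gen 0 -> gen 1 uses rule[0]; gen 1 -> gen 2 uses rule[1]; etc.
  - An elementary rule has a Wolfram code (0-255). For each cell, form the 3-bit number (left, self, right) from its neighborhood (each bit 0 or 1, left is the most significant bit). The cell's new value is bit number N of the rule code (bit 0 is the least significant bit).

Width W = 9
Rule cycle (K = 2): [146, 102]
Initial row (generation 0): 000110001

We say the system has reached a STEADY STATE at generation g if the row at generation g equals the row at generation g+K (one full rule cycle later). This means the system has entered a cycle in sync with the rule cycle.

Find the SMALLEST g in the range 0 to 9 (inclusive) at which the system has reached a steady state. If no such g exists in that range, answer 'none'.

Gen 0: 000110001
Gen 1 (rule 146): 001001010
Gen 2 (rule 102): 011011110
Gen 3 (rule 146): 100001101
Gen 4 (rule 102): 100010111
Gen 5 (rule 146): 010100010
Gen 6 (rule 102): 111100110
Gen 7 (rule 146): 011011001
Gen 8 (rule 102): 101101011
Gen 9 (rule 146): 000000000
Gen 10 (rule 102): 000000000
Gen 11 (rule 146): 000000000

Answer: 9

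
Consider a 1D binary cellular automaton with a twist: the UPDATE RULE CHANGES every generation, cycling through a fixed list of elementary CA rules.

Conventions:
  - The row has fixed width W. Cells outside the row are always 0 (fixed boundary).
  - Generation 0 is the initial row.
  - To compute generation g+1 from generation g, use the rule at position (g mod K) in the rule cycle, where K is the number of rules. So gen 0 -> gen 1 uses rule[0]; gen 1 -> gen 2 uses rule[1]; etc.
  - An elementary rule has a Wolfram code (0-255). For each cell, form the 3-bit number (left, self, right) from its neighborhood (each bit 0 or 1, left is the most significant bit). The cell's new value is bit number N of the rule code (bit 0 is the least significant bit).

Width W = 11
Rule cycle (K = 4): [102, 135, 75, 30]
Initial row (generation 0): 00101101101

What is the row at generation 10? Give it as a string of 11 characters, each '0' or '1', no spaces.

Gen 0: 00101101101
Gen 1 (rule 102): 01110110111
Gen 2 (rule 135): 10100000010
Gen 3 (rule 75): 00001111100
Gen 4 (rule 30): 00011000010
Gen 5 (rule 102): 00101000110
Gen 6 (rule 135): 11101011000
Gen 7 (rule 75): 10100011011
Gen 8 (rule 30): 10110110010
Gen 9 (rule 102): 11011010110
Gen 10 (rule 135): 00000010000

Answer: 00000010000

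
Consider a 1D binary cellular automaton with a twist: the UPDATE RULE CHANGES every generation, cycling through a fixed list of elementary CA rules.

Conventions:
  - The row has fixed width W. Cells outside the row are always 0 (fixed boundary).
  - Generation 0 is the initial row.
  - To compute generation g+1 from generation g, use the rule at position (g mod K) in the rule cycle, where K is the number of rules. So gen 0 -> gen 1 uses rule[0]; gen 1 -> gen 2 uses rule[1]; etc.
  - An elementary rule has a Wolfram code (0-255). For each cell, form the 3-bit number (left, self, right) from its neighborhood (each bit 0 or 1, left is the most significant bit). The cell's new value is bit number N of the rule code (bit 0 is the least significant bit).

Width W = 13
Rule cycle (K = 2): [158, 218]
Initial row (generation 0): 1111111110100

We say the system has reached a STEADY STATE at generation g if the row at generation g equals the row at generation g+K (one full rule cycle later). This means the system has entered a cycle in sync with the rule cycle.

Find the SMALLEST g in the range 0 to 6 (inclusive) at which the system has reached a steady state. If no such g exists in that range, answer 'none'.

Answer: 2

Derivation:
Gen 0: 1111111110100
Gen 1 (rule 158): 1111111100110
Gen 2 (rule 218): 1111111111111
Gen 3 (rule 158): 1111111111110
Gen 4 (rule 218): 1111111111111
Gen 5 (rule 158): 1111111111110
Gen 6 (rule 218): 1111111111111
Gen 7 (rule 158): 1111111111110
Gen 8 (rule 218): 1111111111111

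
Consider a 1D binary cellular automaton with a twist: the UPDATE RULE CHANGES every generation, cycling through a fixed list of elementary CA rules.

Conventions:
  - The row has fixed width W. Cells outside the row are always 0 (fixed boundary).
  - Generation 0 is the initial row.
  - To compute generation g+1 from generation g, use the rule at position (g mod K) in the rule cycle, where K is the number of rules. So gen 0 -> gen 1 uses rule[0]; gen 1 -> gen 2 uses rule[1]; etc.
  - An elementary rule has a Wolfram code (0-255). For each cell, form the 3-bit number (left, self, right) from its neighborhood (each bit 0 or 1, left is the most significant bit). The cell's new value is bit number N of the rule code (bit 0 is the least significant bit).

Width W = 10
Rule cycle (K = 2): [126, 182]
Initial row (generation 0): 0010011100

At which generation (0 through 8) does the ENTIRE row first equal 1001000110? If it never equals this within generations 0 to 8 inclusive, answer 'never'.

Gen 0: 0010011100
Gen 1 (rule 126): 0111110110
Gen 2 (rule 182): 1011101001
Gen 3 (rule 126): 1110111111
Gen 4 (rule 182): 0101011110
Gen 5 (rule 126): 1111110011
Gen 6 (rule 182): 0111101100
Gen 7 (rule 126): 1100111110
Gen 8 (rule 182): 0011011101

Answer: never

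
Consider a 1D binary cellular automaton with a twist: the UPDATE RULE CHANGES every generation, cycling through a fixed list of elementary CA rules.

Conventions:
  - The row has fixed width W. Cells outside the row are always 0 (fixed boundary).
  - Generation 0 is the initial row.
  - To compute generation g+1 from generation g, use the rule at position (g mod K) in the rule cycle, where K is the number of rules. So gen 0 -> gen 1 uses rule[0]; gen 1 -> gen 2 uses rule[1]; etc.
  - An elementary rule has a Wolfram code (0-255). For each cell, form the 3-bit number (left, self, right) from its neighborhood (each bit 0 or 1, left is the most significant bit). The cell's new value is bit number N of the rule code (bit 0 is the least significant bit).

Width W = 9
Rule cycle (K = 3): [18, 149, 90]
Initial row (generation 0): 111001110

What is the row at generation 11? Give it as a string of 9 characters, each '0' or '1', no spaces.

Answer: 111101011

Derivation:
Gen 0: 111001110
Gen 1 (rule 18): 000110001
Gen 2 (rule 149): 110001101
Gen 3 (rule 90): 111011100
Gen 4 (rule 18): 000000010
Gen 5 (rule 149): 111111011
Gen 6 (rule 90): 100001011
Gen 7 (rule 18): 010010000
Gen 8 (rule 149): 011011111
Gen 9 (rule 90): 111010001
Gen 10 (rule 18): 000001010
Gen 11 (rule 149): 111101011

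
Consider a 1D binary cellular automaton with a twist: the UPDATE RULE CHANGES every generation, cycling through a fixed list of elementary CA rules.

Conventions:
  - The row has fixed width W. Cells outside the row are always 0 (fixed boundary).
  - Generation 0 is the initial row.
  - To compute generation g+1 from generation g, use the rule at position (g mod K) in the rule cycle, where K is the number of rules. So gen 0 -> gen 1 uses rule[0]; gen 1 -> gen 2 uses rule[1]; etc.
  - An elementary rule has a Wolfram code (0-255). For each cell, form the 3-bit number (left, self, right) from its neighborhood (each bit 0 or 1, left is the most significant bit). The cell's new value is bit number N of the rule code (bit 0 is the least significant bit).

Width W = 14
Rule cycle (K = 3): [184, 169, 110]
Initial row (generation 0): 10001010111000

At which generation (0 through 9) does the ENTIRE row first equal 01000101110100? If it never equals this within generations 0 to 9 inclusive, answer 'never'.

Answer: 1

Derivation:
Gen 0: 10001010111000
Gen 1 (rule 184): 01000101110100
Gen 2 (rule 169): 00010011101001
Gen 3 (rule 110): 00110110111011
Gen 4 (rule 184): 00101101110110
Gen 5 (rule 169): 10011011101100
Gen 6 (rule 110): 10111110111100
Gen 7 (rule 184): 01111101111010
Gen 8 (rule 169): 01111011110100
Gen 9 (rule 110): 11001110011100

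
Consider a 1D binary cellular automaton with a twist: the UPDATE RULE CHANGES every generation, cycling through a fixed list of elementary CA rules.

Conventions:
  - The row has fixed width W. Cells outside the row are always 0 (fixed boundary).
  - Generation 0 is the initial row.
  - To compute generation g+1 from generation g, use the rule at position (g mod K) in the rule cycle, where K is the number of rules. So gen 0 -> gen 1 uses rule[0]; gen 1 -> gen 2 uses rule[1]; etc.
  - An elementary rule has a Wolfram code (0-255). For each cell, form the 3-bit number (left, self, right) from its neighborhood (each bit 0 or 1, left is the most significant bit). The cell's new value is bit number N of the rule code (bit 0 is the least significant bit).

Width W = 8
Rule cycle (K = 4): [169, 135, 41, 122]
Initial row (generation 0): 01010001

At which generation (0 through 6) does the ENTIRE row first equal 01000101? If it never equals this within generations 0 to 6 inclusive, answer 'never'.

Answer: never

Derivation:
Gen 0: 01010001
Gen 1 (rule 169): 00100100
Gen 2 (rule 135): 11101101
Gen 3 (rule 41): 10011010
Gen 4 (rule 122): 01111101
Gen 5 (rule 169): 01111010
Gen 6 (rule 135): 10110010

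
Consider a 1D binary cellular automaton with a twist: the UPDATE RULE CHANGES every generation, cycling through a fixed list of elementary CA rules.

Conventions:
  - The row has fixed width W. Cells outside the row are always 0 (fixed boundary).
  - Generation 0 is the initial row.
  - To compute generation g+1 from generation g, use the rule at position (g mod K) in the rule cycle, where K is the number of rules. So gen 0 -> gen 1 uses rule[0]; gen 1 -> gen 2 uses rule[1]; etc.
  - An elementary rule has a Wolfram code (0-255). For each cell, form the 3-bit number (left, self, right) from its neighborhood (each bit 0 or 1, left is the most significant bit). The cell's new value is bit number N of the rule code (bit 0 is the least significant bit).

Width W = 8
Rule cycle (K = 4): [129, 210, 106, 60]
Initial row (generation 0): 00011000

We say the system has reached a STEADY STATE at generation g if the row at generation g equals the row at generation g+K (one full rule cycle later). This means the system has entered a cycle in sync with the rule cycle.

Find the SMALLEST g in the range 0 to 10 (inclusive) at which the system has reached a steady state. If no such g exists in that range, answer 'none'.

Gen 0: 00011000
Gen 1 (rule 129): 11000011
Gen 2 (rule 210): 01100101
Gen 3 (rule 106): 11101010
Gen 4 (rule 60): 10011111
Gen 5 (rule 129): 00001110
Gen 6 (rule 210): 00010111
Gen 7 (rule 106): 00101101
Gen 8 (rule 60): 00111011
Gen 9 (rule 129): 10010000
Gen 10 (rule 210): 01101000
Gen 11 (rule 106): 11110000
Gen 12 (rule 60): 10001000
Gen 13 (rule 129): 00100011
Gen 14 (rule 210): 01010101

Answer: none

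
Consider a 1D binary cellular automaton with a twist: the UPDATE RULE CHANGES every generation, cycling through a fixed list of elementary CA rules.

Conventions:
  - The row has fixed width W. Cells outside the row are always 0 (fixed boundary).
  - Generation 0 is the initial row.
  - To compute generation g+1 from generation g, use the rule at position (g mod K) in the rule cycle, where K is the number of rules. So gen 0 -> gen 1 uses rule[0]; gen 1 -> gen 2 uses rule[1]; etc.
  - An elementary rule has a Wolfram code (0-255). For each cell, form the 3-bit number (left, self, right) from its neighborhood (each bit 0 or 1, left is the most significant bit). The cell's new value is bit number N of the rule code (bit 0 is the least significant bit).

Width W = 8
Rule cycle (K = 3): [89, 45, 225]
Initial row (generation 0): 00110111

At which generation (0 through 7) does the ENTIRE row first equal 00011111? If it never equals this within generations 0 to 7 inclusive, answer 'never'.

Gen 0: 00110111
Gen 1 (rule 89): 10110101
Gen 2 (rule 45): 11101111
Gen 3 (rule 225): 01110111
Gen 4 (rule 89): 01010101
Gen 5 (rule 45): 01111111
Gen 6 (rule 225): 00111111
Gen 7 (rule 89): 10100001

Answer: never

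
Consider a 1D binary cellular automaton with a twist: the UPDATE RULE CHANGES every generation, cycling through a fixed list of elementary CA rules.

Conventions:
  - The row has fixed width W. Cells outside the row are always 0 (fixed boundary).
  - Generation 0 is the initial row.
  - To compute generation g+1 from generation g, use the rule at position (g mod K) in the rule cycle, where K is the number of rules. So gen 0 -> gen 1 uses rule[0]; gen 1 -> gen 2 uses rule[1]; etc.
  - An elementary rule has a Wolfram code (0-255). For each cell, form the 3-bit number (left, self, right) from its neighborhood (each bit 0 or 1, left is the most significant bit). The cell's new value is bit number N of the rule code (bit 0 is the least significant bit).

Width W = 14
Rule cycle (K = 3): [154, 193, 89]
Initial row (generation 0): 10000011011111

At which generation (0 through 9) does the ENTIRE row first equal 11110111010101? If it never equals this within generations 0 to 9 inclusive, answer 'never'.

Gen 0: 10000011011111
Gen 1 (rule 154): 01000110011110
Gen 2 (rule 193): 00010010001110
Gen 3 (rule 89): 11001001101011
Gen 4 (rule 154): 10110111000010
Gen 5 (rule 193): 00010011011000
Gen 6 (rule 89): 11001011011111
Gen 7 (rule 154): 10110010011110
Gen 8 (rule 193): 00010000001110
Gen 9 (rule 89): 11001111101011

Answer: never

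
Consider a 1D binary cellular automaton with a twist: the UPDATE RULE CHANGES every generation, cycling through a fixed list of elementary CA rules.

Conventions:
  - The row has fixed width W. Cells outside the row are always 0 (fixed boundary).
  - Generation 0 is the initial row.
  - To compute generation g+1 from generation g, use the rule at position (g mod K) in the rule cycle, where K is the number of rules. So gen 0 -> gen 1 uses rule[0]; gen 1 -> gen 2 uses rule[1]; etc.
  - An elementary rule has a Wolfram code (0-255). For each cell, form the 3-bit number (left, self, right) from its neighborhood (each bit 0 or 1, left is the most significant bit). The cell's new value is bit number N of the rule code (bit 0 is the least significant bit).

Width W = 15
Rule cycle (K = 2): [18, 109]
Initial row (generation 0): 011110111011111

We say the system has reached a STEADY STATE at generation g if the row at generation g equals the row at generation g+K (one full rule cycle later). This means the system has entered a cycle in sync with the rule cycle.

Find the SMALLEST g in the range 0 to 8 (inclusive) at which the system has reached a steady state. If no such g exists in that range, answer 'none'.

Gen 0: 011110111011111
Gen 1 (rule 18): 100000000000000
Gen 2 (rule 109): 101111111111111
Gen 3 (rule 18): 000000000000000
Gen 4 (rule 109): 111111111111111
Gen 5 (rule 18): 000000000000000
Gen 6 (rule 109): 111111111111111
Gen 7 (rule 18): 000000000000000
Gen 8 (rule 109): 111111111111111
Gen 9 (rule 18): 000000000000000
Gen 10 (rule 109): 111111111111111

Answer: 3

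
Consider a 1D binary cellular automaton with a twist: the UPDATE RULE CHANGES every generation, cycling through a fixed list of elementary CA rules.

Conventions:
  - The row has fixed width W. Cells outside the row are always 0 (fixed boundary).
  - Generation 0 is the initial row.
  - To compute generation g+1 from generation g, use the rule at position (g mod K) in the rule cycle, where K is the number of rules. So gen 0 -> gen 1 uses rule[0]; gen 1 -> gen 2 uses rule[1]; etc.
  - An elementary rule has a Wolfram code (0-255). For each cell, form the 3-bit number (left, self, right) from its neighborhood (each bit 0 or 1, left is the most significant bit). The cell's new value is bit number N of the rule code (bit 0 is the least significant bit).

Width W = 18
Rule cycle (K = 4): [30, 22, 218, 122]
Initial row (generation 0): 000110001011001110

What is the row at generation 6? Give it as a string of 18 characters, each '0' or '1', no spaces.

Answer: 000101011110111000

Derivation:
Gen 0: 000110001011001110
Gen 1 (rule 30): 001101011010111001
Gen 2 (rule 22): 010001000010000111
Gen 3 (rule 218): 101010100101001111
Gen 4 (rule 122): 010101011010111001
Gen 5 (rule 30): 110101010010100111
Gen 6 (rule 22): 000101011110111000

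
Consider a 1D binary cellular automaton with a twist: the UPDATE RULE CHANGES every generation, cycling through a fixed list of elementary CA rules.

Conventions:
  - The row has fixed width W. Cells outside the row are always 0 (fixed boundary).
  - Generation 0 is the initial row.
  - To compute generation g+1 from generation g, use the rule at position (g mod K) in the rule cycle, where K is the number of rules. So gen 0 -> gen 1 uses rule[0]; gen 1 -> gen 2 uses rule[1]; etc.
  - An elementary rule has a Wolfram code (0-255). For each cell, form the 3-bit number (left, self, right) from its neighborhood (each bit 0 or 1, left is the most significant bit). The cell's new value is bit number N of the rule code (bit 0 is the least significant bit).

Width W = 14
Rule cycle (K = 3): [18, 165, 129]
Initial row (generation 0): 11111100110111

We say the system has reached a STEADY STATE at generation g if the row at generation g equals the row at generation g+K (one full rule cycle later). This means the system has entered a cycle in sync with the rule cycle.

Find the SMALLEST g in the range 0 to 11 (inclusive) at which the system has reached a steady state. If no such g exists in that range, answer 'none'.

Gen 0: 11111100110111
Gen 1 (rule 18): 00000011000000
Gen 2 (rule 165): 11111000011111
Gen 3 (rule 129): 01110011001110
Gen 4 (rule 18): 10001100110001
Gen 5 (rule 165): 10100000000101
Gen 6 (rule 129): 00001111110000
Gen 7 (rule 18): 00010000001000
Gen 8 (rule 165): 11010111101011
Gen 9 (rule 129): 00000011000000
Gen 10 (rule 18): 00000100100000
Gen 11 (rule 165): 11110100101111
Gen 12 (rule 129): 01100000000110
Gen 13 (rule 18): 10010000001001
Gen 14 (rule 165): 10010111101001

Answer: none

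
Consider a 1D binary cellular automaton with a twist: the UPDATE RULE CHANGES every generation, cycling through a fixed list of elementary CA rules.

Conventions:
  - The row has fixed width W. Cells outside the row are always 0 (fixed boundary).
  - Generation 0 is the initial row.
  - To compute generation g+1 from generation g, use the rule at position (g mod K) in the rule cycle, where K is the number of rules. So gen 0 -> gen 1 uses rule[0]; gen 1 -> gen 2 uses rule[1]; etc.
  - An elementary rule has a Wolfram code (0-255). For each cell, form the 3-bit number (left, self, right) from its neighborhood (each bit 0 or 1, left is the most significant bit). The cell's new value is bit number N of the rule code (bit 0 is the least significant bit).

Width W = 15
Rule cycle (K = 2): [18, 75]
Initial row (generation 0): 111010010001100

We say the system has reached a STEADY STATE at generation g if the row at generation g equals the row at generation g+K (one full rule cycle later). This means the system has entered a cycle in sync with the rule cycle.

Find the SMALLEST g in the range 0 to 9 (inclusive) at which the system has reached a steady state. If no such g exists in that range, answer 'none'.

Answer: 9

Derivation:
Gen 0: 111010010001100
Gen 1 (rule 18): 000001101010010
Gen 2 (rule 75): 111111100000100
Gen 3 (rule 18): 000000010001010
Gen 4 (rule 75): 111111100110000
Gen 5 (rule 18): 000000011001000
Gen 6 (rule 75): 111111111010011
Gen 7 (rule 18): 000000000001100
Gen 8 (rule 75): 111111111111101
Gen 9 (rule 18): 000000000000000
Gen 10 (rule 75): 111111111111111
Gen 11 (rule 18): 000000000000000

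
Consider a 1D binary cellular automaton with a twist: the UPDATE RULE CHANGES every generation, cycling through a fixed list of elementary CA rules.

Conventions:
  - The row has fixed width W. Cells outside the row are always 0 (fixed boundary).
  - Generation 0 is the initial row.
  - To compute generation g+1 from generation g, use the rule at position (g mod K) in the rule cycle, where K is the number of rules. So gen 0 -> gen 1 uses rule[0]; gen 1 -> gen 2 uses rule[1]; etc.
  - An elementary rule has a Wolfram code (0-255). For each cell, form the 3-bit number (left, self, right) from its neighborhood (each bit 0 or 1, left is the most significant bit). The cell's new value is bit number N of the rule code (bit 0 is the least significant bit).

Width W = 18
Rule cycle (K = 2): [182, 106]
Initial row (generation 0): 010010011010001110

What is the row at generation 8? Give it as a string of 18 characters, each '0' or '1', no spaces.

Answer: 010100100110001100

Derivation:
Gen 0: 010010011010001110
Gen 1 (rule 182): 111111100111010101
Gen 2 (rule 106): 100000101101101010
Gen 3 (rule 182): 110001110010011111
Gen 4 (rule 106): 110011010100110001
Gen 5 (rule 182): 001100111111001011
Gen 6 (rule 106): 011101100001010111
Gen 7 (rule 182): 101010010011111010
Gen 8 (rule 106): 010100100110001100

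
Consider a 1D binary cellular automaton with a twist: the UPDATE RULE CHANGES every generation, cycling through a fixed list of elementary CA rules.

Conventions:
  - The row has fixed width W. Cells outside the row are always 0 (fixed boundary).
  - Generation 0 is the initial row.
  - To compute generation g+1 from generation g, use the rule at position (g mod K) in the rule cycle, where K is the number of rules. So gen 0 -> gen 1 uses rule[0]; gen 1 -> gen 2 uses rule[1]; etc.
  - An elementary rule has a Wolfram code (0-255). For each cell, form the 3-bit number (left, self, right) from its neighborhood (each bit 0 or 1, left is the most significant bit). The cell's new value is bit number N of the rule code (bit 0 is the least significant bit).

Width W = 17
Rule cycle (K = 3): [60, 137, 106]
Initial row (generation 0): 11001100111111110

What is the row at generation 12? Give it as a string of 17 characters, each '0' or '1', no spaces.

Answer: 00010000001000100

Derivation:
Gen 0: 11001100111111110
Gen 1 (rule 60): 10101010100000001
Gen 2 (rule 137): 00000000001111100
Gen 3 (rule 106): 00000000011000100
Gen 4 (rule 60): 00000000010100110
Gen 5 (rule 137): 11111111000000100
Gen 6 (rule 106): 10000001000001000
Gen 7 (rule 60): 11000001100001100
Gen 8 (rule 137): 10011101001101001
Gen 9 (rule 106): 00110110011110010
Gen 10 (rule 60): 00101101010001011
Gen 11 (rule 137): 10001000000100010
Gen 12 (rule 106): 00010000001000100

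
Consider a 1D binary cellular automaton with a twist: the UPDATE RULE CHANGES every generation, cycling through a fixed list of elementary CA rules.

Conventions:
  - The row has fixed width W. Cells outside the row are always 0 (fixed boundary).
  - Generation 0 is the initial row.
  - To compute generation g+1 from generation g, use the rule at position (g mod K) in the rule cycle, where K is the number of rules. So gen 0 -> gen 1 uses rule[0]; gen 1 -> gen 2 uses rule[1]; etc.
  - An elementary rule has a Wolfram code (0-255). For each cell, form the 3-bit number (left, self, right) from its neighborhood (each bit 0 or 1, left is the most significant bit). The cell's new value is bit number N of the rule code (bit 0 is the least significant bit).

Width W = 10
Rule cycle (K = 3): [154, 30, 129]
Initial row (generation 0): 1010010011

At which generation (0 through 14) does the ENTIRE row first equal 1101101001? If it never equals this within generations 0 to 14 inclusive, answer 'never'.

Answer: never

Derivation:
Gen 0: 1010010011
Gen 1 (rule 154): 0001101110
Gen 2 (rule 30): 0011001001
Gen 3 (rule 129): 1000000000
Gen 4 (rule 154): 0100000000
Gen 5 (rule 30): 1110000000
Gen 6 (rule 129): 0100111111
Gen 7 (rule 154): 1011111110
Gen 8 (rule 30): 1010000001
Gen 9 (rule 129): 0000111100
Gen 10 (rule 154): 0001111010
Gen 11 (rule 30): 0011000011
Gen 12 (rule 129): 1000011000
Gen 13 (rule 154): 0100110100
Gen 14 (rule 30): 1111100110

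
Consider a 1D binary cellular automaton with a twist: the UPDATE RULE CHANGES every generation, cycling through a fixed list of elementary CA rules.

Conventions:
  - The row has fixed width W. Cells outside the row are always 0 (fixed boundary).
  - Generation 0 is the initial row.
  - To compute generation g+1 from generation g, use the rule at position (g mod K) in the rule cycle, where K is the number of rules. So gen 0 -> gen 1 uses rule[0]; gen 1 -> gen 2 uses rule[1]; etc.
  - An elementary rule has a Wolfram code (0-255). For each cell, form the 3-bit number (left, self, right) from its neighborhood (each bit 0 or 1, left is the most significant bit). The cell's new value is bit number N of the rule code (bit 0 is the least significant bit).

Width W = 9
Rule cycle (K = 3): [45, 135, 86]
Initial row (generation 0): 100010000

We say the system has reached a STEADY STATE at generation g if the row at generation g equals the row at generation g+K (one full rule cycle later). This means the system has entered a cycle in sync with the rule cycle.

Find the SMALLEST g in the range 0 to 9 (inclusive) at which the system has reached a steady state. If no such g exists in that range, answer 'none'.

Answer: none

Derivation:
Gen 0: 100010000
Gen 1 (rule 45): 101010111
Gen 2 (rule 135): 101010010
Gen 3 (rule 86): 101011111
Gen 4 (rule 45): 111110000
Gen 5 (rule 135): 011100111
Gen 6 (rule 86): 100111001
Gen 7 (rule 45): 100100001
Gen 8 (rule 135): 101101111
Gen 9 (rule 86): 100100001
Gen 10 (rule 45): 100101101
Gen 11 (rule 135): 101100001
Gen 12 (rule 86): 100110011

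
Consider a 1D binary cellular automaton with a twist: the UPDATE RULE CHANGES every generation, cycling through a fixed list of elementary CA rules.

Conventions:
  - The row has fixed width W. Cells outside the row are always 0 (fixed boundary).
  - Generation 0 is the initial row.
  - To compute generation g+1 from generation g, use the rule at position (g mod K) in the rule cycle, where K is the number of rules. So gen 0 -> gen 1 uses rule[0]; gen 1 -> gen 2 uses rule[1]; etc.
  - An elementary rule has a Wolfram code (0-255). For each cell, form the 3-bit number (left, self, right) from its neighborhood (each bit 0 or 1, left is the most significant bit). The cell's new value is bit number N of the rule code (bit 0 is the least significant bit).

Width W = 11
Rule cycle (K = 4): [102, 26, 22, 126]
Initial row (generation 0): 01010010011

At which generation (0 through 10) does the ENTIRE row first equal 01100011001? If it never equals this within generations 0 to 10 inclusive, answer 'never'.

Gen 0: 01010010011
Gen 1 (rule 102): 11110110101
Gen 2 (rule 26): 10000100000
Gen 3 (rule 22): 11001110000
Gen 4 (rule 126): 11111011000
Gen 5 (rule 102): 00001101000
Gen 6 (rule 26): 00011000100
Gen 7 (rule 22): 00100101110
Gen 8 (rule 126): 01111111011
Gen 9 (rule 102): 10000001101
Gen 10 (rule 26): 01000011000

Answer: never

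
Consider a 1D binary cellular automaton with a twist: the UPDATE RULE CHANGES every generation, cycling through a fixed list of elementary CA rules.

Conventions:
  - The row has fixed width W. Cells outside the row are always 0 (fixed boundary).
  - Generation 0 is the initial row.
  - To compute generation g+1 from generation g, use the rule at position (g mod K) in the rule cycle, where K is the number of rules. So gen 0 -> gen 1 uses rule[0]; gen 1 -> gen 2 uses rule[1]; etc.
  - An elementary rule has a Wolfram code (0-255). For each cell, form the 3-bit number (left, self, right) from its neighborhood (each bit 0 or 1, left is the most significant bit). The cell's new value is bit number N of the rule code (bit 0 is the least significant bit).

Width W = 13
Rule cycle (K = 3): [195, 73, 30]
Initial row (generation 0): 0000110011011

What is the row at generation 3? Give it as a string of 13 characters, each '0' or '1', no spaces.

Answer: 1111100000000

Derivation:
Gen 0: 0000110011011
Gen 1 (rule 195): 1111010101001
Gen 2 (rule 73): 1001000000000
Gen 3 (rule 30): 1111100000000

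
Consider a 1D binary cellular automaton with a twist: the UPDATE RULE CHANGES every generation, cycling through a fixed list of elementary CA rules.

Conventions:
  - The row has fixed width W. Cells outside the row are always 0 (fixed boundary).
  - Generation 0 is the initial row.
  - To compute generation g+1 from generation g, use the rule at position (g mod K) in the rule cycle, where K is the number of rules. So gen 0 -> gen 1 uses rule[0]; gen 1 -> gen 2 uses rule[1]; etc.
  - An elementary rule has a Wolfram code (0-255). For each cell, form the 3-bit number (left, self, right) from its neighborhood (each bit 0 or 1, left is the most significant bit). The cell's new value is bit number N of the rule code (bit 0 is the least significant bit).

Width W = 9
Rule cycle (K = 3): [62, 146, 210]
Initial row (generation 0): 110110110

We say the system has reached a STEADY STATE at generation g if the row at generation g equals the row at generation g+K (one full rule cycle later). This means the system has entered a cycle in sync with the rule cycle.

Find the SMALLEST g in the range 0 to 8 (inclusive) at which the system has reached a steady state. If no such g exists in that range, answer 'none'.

Answer: 2

Derivation:
Gen 0: 110110110
Gen 1 (rule 62): 101101101
Gen 2 (rule 146): 000000000
Gen 3 (rule 210): 000000000
Gen 4 (rule 62): 000000000
Gen 5 (rule 146): 000000000
Gen 6 (rule 210): 000000000
Gen 7 (rule 62): 000000000
Gen 8 (rule 146): 000000000
Gen 9 (rule 210): 000000000
Gen 10 (rule 62): 000000000
Gen 11 (rule 146): 000000000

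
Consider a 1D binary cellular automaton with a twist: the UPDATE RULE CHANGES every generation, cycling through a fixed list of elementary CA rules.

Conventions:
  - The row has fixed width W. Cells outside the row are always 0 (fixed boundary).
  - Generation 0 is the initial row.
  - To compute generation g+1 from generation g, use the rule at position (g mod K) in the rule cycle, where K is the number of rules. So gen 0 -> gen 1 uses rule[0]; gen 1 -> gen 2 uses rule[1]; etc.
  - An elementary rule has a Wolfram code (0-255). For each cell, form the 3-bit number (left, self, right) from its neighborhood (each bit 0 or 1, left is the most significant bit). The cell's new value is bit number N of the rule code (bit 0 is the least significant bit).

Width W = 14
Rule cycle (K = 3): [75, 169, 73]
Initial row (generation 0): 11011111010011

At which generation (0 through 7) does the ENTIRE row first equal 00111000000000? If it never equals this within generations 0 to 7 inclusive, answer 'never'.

Gen 0: 11011111010011
Gen 1 (rule 75): 11010001000111
Gen 2 (rule 169): 10100100010110
Gen 3 (rule 73): 00000001000110
Gen 4 (rule 75): 11111110011110
Gen 5 (rule 169): 11111100011100
Gen 6 (rule 73): 10000101010101
Gen 7 (rule 75): 00111000000000

Answer: 7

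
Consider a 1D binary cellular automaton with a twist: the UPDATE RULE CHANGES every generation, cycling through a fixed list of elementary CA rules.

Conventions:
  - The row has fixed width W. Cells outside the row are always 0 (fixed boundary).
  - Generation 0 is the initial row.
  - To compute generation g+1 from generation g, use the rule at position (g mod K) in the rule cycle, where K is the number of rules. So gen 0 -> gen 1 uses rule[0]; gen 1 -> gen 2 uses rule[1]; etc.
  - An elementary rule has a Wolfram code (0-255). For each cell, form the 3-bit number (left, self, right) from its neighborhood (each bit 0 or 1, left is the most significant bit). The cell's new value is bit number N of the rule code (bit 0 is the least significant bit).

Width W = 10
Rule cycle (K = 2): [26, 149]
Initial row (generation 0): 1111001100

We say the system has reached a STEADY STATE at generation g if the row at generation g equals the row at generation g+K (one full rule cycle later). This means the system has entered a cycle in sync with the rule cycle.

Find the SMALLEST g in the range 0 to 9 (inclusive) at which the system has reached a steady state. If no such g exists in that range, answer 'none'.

Gen 0: 1111001100
Gen 1 (rule 26): 1000111010
Gen 2 (rule 149): 1110010011
Gen 3 (rule 26): 1001101110
Gen 4 (rule 149): 1100000101
Gen 5 (rule 26): 1010001000
Gen 6 (rule 149): 1011101111
Gen 7 (rule 26): 0010001000
Gen 8 (rule 149): 1011101111
Gen 9 (rule 26): 0010001000
Gen 10 (rule 149): 1011101111
Gen 11 (rule 26): 0010001000

Answer: 6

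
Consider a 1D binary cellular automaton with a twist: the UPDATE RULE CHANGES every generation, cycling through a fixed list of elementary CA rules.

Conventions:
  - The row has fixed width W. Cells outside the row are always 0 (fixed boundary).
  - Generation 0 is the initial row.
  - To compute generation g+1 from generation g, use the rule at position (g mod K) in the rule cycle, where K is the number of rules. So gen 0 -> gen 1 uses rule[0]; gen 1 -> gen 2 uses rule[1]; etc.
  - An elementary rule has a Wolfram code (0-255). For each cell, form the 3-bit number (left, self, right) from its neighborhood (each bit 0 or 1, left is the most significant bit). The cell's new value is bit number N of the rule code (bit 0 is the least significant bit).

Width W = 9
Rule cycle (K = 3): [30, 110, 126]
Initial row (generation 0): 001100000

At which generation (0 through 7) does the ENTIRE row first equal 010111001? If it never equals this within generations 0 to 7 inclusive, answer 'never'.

Gen 0: 001100000
Gen 1 (rule 30): 011010000
Gen 2 (rule 110): 111110000
Gen 3 (rule 126): 100011000
Gen 4 (rule 30): 110110100
Gen 5 (rule 110): 111111100
Gen 6 (rule 126): 100000110
Gen 7 (rule 30): 110001101

Answer: never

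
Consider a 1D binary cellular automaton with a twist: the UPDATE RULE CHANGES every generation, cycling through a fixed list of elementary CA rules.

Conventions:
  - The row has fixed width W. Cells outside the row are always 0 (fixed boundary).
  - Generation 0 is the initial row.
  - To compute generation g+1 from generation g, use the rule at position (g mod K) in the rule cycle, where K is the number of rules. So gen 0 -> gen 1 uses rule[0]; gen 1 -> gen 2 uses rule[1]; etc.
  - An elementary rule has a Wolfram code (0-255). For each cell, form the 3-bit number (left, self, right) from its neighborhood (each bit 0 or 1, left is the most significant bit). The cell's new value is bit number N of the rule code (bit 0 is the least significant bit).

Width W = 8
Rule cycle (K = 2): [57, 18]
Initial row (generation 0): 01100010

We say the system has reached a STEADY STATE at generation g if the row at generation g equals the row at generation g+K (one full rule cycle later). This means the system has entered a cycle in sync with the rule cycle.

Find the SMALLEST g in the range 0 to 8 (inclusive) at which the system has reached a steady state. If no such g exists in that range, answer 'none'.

Answer: 4

Derivation:
Gen 0: 01100010
Gen 1 (rule 57): 01011001
Gen 2 (rule 18): 10000110
Gen 3 (rule 57): 01110101
Gen 4 (rule 18): 10000000
Gen 5 (rule 57): 01111111
Gen 6 (rule 18): 10000000
Gen 7 (rule 57): 01111111
Gen 8 (rule 18): 10000000
Gen 9 (rule 57): 01111111
Gen 10 (rule 18): 10000000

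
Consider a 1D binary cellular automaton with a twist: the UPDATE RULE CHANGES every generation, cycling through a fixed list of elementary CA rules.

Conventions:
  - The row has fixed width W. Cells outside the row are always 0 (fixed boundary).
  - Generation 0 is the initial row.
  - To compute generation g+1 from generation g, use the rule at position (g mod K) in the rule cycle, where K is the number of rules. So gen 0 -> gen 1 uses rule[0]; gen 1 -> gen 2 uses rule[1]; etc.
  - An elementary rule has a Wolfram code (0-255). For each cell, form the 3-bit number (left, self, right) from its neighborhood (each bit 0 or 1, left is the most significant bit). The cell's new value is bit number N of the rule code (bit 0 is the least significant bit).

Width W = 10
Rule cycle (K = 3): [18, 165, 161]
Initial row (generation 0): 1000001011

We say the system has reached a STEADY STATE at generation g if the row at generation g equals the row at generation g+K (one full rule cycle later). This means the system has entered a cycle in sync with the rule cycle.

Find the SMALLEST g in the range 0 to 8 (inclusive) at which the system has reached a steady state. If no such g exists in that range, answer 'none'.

Answer: 4

Derivation:
Gen 0: 1000001011
Gen 1 (rule 18): 0100010000
Gen 2 (rule 165): 0101010111
Gen 3 (rule 161): 0010101010
Gen 4 (rule 18): 0100000001
Gen 5 (rule 165): 0101111101
Gen 6 (rule 161): 0010111010
Gen 7 (rule 18): 0100000001
Gen 8 (rule 165): 0101111101
Gen 9 (rule 161): 0010111010
Gen 10 (rule 18): 0100000001
Gen 11 (rule 165): 0101111101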